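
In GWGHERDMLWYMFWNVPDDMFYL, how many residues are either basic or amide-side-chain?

3

Basic: H, K, R. Amide-side-chain: N, Q.
Basic residues here: H4, R6 (2).
Amide-side-chain residues here: N15 (1).
The two groups share no amino acid, so total = 2 + 1 = 3.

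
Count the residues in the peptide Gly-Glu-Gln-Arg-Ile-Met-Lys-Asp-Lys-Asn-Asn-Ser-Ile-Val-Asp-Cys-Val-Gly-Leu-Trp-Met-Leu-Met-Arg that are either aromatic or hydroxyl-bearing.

2

Aromatic: F, W, Y. Hydroxyl-bearing: S, T, Y.
Aromatic residues here: Trp20 (1).
Hydroxyl-bearing residues here: Ser12 (1).
(Y belongs to both groups, but none appear in this sequence.) Total = 1 + 1 = 2.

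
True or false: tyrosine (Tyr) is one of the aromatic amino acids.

True

F, W, and Y each carry an aromatic ring on the side chain.
Tyrosine is in this group.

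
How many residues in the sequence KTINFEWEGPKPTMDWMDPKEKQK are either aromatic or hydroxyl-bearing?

5

Aromatic: F, W, Y. Hydroxyl-bearing: S, T, Y.
Aromatic residues here: F5, W7, W16 (3).
Hydroxyl-bearing residues here: T2, T13 (2).
(Y belongs to both groups, but none appear in this sequence.) Total = 3 + 2 = 5.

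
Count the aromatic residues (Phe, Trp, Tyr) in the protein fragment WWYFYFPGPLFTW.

8

Matching residues: W1, W2, Y3, F4, Y5, F6, F11, W13.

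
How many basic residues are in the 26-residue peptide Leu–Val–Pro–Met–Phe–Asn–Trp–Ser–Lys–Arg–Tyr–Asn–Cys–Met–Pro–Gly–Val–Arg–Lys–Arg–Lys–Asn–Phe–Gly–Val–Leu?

6

K, R, and H are the three residues with basic side chains (ε-amine, guanidinium, and imidazole respectively).
Matching residues: Lys9, Arg10, Arg18, Lys19, Arg20, Lys21.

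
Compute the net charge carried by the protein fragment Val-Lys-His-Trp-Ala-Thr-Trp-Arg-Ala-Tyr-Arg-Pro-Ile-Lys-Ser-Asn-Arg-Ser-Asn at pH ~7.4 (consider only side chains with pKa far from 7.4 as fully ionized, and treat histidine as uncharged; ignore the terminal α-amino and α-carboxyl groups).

At pH ~7.4 the Lys and Arg side chains are protonated (+1), the Asp and Glu side chains are deprotonated (−1), and with His taken as neutral all other side chains carry no charge.
Positive (K, R): Lys2, Arg8, Arg11, Lys14, Arg17 → +5.
Negative (D, E): none → −0.
Net charge = (+5) + (−0) = +5.

+5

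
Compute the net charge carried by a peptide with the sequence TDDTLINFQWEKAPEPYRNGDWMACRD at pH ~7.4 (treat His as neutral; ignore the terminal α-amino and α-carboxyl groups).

-3

Near pH 7.4, K and R contribute +1 each, D and E contribute −1 each, and every other side chain (His included, as stated) is uncharged.
Positive (K, R): K12, R18, R26 → +3.
Negative (D, E): D2, D3, E11, E15, D21, D27 → −6.
Net charge = (+3) + (−6) = −3.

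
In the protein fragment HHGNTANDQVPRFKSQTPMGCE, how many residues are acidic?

2

The acidic residues are Asp (D) and Glu (E), whose side chains end in a carboxylate group.
Matching residues: D8, E22.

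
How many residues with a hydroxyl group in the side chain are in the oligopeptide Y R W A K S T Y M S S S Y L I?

The –OH-bearing residues are Ser, Thr (aliphatic alcohols), and Tyr (phenol).
Matching residues: Y1, S6, T7, Y8, S10, S11, S12, Y13.

8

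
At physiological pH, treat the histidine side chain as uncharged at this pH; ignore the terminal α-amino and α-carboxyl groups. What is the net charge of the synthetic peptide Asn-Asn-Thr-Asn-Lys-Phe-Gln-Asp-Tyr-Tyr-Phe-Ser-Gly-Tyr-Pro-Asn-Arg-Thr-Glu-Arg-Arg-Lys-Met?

At pH ~7.4 the Lys and Arg side chains are protonated (+1), the Asp and Glu side chains are deprotonated (−1), and with His taken as neutral all other side chains carry no charge.
Positive (K, R): Lys5, Arg17, Arg20, Arg21, Lys22 → +5.
Negative (D, E): Asp8, Glu19 → −2.
Net charge = (+5) + (−2) = +3.

+3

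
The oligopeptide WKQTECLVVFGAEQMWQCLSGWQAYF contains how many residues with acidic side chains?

The acidic residues are Asp (D) and Glu (E), whose side chains end in a carboxylate group.
Matching residues: E5, E13.

2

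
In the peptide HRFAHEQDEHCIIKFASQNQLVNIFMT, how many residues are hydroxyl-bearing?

Serine (S), threonine (T), and tyrosine (Y) each carry a hydroxyl group on the side chain.
Matching residues: S17, T27.

2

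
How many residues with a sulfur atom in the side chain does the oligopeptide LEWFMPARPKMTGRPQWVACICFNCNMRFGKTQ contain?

Cysteine (C, thiol) and methionine (M, thioether) are the two sulfur-containing amino acids.
Matching residues: M5, M11, C20, C22, C25, M27.

6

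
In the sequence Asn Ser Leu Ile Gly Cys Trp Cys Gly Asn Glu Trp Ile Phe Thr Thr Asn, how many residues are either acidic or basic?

1

Acidic: D, E. Basic: H, K, R.
Acidic residues here: Glu11 (1).
Basic residues here: none (0).
The two groups share no amino acid, so total = 1 + 0 = 1.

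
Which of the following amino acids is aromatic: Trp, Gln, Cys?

Trp

The aromatic amino acids are Phe (F, benzyl), Trp (W, indole), and Tyr (Y, phenol).
Of the listed options, only Trp belongs to this group.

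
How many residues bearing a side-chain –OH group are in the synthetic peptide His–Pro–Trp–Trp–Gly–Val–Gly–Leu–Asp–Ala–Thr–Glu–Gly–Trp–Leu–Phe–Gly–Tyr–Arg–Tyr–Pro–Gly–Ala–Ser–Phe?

4

Serine (S), threonine (T), and tyrosine (Y) each carry a hydroxyl group on the side chain.
Matching residues: Thr11, Tyr18, Tyr20, Ser24.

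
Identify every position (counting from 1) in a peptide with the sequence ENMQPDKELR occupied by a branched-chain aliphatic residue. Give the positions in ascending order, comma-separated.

9

V, L, and I make up the branched-chain aliphatic group.
Matching residues: L9.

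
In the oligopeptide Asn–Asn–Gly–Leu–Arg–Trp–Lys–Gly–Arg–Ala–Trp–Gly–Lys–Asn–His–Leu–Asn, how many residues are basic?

The basic amino acids are Lys (K), Arg (R), and His (H).
Matching residues: Arg5, Lys7, Arg9, Lys13, His15.

5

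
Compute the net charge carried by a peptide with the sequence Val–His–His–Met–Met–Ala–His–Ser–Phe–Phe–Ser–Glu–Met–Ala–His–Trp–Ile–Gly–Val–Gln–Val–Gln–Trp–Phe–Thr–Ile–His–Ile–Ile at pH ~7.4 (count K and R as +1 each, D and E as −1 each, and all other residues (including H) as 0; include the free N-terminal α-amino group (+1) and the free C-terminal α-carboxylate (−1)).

-1

Positive (K, R): none → +0.
Negative (D, E): Glu12 → −1.
The N-terminus (+1) and C-terminus (−1) cancel.
Net charge = (+0) + (−1) = −1.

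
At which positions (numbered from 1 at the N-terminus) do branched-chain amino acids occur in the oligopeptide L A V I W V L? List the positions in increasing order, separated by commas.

The BCAAs are Val, Leu, and Ile — aliphatic side chains with a branch point.
Matching residues: L1, V3, I4, V6, L7.

1, 3, 4, 6, 7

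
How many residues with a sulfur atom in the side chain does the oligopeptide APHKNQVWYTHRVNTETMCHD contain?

Only Cys (C) and Met (M) have a sulfur atom in the side chain.
Matching residues: M18, C19.

2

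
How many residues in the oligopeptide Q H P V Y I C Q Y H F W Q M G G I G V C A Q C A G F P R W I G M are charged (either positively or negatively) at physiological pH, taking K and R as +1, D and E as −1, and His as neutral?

1

Charged side chains at pH ~7.4: K, R (positive); D, E (negative).
Matching residues: R28.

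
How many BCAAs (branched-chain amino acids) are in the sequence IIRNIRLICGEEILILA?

9

V, L, and I make up the branched-chain aliphatic group.
Matching residues: I1, I2, I5, L7, I8, I13, L14, I15, L16.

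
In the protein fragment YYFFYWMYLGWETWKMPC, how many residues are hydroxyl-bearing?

5

S, T, and Y are the three residues with a side-chain hydroxyl.
Matching residues: Y1, Y2, Y5, Y8, T13.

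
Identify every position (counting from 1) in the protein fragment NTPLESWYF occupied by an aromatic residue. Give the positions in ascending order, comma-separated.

7, 8, 9

Phenylalanine (F), tryptophan (W), and tyrosine (Y) have aromatic ring side chains.
Matching residues: W7, Y8, F9.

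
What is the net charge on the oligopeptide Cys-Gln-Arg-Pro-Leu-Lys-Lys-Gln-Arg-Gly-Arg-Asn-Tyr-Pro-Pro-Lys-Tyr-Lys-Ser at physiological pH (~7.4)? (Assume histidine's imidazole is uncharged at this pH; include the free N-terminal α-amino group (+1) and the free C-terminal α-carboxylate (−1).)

At pH ~7.4 the Lys and Arg side chains are protonated (+1), the Asp and Glu side chains are deprotonated (−1), and with His taken as neutral all other side chains carry no charge.
Positive (K, R): Arg3, Lys6, Lys7, Arg9, Arg11, Lys16, Lys18 → +7.
Negative (D, E): none → −0.
The N-terminus (+1) and C-terminus (−1) cancel.
Net charge = (+7) + (−0) = +7.

+7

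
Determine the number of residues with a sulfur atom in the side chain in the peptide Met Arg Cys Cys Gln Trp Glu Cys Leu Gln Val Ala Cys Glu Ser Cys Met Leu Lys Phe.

7

Only Cys (C) and Met (M) have a sulfur atom in the side chain.
Matching residues: Met1, Cys3, Cys4, Cys8, Cys13, Cys16, Met17.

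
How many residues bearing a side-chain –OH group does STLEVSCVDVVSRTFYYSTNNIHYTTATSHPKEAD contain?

Serine (S), threonine (T), and tyrosine (Y) each carry a hydroxyl group on the side chain.
Matching residues: S1, T2, S6, S12, T14, Y16, Y17, S18, T19, Y24, T25, T26, T28, S29.

14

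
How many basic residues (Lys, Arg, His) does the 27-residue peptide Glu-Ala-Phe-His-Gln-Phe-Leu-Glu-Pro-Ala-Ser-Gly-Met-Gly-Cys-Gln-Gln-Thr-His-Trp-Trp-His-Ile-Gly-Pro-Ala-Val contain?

Matching residues: His4, His19, His22.

3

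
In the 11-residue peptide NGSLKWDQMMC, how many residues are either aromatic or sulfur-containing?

4

Aromatic: F, W, Y. Sulfur-containing: C, M.
Aromatic residues here: W6 (1).
Sulfur-containing residues here: M9, M10, C11 (3).
The two groups share no amino acid, so total = 1 + 3 = 4.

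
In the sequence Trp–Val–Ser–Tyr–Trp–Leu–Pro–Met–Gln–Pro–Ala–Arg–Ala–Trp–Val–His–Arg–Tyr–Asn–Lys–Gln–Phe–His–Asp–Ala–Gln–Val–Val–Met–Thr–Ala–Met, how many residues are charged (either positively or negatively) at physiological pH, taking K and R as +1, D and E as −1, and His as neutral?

4

Charged side chains at pH ~7.4: K, R (positive); D, E (negative).
Matching residues: Arg12, Arg17, Lys20, Asp24.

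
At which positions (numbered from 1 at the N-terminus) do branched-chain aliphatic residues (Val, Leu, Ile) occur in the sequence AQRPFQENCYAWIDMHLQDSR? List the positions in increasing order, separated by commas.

Matching residues: I13, L17.

13, 17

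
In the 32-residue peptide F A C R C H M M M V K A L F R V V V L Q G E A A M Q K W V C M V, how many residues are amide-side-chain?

The amide-side-chain residues are Asn (N) and Gln (Q).
Matching residues: Q20, Q26.

2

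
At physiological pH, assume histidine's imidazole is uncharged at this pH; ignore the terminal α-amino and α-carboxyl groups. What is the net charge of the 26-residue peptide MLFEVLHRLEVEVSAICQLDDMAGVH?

Near pH 7.4, K and R contribute +1 each, D and E contribute −1 each, and every other side chain (His included, as stated) is uncharged.
Positive (K, R): R8 → +1.
Negative (D, E): E4, E10, E12, D20, D21 → −5.
Net charge = (+1) + (−5) = −4.

-4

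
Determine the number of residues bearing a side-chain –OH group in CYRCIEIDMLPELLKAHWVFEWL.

1

S, T, and Y are the three residues with a side-chain hydroxyl.
Matching residues: Y2.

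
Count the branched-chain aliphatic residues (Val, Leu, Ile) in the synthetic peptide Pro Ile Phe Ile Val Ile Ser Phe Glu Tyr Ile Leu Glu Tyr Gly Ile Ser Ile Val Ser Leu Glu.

Matching residues: Ile2, Ile4, Val5, Ile6, Ile11, Leu12, Ile16, Ile18, Val19, Leu21.

10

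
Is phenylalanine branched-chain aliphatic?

No

Valine (V), leucine (L), and isoleucine (I) are the branched-chain amino acids.
Phenylalanine is not in this group.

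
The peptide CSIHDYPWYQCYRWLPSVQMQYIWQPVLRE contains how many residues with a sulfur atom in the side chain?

3

Only Cys (C) and Met (M) have a sulfur atom in the side chain.
Matching residues: C1, C11, M20.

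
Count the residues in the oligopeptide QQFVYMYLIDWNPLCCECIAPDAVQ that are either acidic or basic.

Acidic: D, E. Basic: H, K, R.
Acidic residues here: D10, E17, D22 (3).
Basic residues here: none (0).
The two groups share no amino acid, so total = 3 + 0 = 3.

3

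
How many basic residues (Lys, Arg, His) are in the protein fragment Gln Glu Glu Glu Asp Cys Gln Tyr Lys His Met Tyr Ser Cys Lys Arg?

Matching residues: Lys9, His10, Lys15, Arg16.

4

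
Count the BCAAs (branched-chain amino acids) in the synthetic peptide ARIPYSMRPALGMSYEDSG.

The BCAAs are Val, Leu, and Ile — aliphatic side chains with a branch point.
Matching residues: I3, L11.

2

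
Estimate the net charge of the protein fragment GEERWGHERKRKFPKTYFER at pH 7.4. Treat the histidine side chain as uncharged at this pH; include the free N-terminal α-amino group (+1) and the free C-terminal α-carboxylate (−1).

+3

The side chains ionized at physiological pH are Lys/Arg (+1) and Asp/Glu (−1); with His treated as neutral, nothing else contributes.
Positive (K, R): R4, R9, K10, R11, K12, K15, R20 → +7.
Negative (D, E): E2, E3, E8, E19 → −4.
The N-terminus (+1) and C-terminus (−1) cancel.
Net charge = (+7) + (−4) = +3.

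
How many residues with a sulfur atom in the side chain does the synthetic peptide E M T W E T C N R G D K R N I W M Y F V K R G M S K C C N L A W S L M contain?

7

Cysteine (C, thiol) and methionine (M, thioether) are the two sulfur-containing amino acids.
Matching residues: M2, C7, M17, M24, C27, C28, M35.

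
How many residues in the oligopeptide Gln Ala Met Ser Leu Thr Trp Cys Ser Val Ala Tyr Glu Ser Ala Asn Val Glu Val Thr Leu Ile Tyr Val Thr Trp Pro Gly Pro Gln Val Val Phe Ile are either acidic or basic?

2

Acidic: D, E. Basic: H, K, R.
Acidic residues here: Glu13, Glu18 (2).
Basic residues here: none (0).
The two groups share no amino acid, so total = 2 + 0 = 2.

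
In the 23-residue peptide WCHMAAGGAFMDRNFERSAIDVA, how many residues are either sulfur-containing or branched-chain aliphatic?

5

Sulfur-containing: C, M. Branched-chain aliphatic: I, L, V.
Sulfur-containing residues here: C2, M4, M11 (3).
Branched-chain aliphatic residues here: I20, V22 (2).
The two groups share no amino acid, so total = 3 + 2 = 5.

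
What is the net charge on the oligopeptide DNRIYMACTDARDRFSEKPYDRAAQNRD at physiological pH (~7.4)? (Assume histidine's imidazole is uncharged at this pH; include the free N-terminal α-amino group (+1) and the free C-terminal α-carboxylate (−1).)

0

The side chains ionized at physiological pH are Lys/Arg (+1) and Asp/Glu (−1); with His treated as neutral, nothing else contributes.
Positive (K, R): R3, R12, R14, K18, R22, R27 → +6.
Negative (D, E): D1, D10, D13, E17, D21, D28 → −6.
The N-terminus (+1) and C-terminus (−1) cancel.
Net charge = (+6) + (−6) = 0.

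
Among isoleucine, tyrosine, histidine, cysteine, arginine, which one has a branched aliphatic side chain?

isoleucine

Valine (V), leucine (L), and isoleucine (I) are the branched-chain amino acids.
Of the listed options, only isoleucine belongs to this group.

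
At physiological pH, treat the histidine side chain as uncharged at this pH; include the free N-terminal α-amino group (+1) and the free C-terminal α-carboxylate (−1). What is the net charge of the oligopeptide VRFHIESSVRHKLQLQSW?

+2

The side chains ionized at physiological pH are Lys/Arg (+1) and Asp/Glu (−1); with His treated as neutral, nothing else contributes.
Positive (K, R): R2, R10, K12 → +3.
Negative (D, E): E6 → −1.
The N-terminus (+1) and C-terminus (−1) cancel.
Net charge = (+3) + (−1) = +2.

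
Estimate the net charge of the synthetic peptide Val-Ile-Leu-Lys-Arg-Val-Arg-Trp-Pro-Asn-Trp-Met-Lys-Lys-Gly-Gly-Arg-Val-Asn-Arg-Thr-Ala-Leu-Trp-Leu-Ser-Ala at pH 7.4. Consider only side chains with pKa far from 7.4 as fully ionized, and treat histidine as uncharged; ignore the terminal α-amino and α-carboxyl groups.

+7

At pH ~7.4 the Lys and Arg side chains are protonated (+1), the Asp and Glu side chains are deprotonated (−1), and with His taken as neutral all other side chains carry no charge.
Positive (K, R): Lys4, Arg5, Arg7, Lys13, Lys14, Arg17, Arg20 → +7.
Negative (D, E): none → −0.
Net charge = (+7) + (−0) = +7.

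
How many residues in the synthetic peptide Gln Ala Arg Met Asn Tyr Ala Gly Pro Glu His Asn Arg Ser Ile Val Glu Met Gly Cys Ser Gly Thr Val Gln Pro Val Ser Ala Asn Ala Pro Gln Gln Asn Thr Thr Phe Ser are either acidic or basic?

5

Acidic: D, E. Basic: H, K, R.
Acidic residues here: Glu10, Glu17 (2).
Basic residues here: Arg3, His11, Arg13 (3).
The two groups share no amino acid, so total = 2 + 3 = 5.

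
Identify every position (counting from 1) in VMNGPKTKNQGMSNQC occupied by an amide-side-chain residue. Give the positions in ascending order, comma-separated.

3, 9, 10, 14, 15

The amide-side-chain residues are Asn (N) and Gln (Q).
Matching residues: N3, N9, Q10, N14, Q15.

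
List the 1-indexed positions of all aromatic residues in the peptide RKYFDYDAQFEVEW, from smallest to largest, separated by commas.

3, 4, 6, 10, 14

Phenylalanine (F), tryptophan (W), and tyrosine (Y) have aromatic ring side chains.
Matching residues: Y3, F4, Y6, F10, W14.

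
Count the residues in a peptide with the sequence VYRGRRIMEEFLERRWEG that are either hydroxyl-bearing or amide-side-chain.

Hydroxyl-bearing: S, T, Y. Amide-side-chain: N, Q.
Hydroxyl-bearing residues here: Y2 (1).
Amide-side-chain residues here: none (0).
The two groups share no amino acid, so total = 1 + 0 = 1.

1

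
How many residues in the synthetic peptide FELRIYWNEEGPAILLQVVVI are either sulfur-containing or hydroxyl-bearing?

1

Sulfur-containing: C, M. Hydroxyl-bearing: S, T, Y.
Sulfur-containing residues here: none (0).
Hydroxyl-bearing residues here: Y6 (1).
The two groups share no amino acid, so total = 0 + 1 = 1.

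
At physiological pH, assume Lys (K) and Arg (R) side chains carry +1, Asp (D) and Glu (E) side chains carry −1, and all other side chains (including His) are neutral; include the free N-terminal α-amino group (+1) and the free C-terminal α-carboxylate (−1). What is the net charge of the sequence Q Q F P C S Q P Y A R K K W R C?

Positive (K, R): R11, K12, K13, R15 → +4.
Negative (D, E): none → −0.
The N-terminus (+1) and C-terminus (−1) cancel.
Net charge = (+4) + (−0) = +4.

+4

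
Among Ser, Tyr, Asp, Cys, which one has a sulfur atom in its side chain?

Cysteine (C, thiol) and methionine (M, thioether) are the two sulfur-containing amino acids.
Of the listed options, only Cys belongs to this group.

Cys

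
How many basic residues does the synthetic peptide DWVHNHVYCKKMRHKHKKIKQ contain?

11

The basic amino acids are Lys (K), Arg (R), and His (H).
Matching residues: H4, H6, K10, K11, R13, H14, K15, H16, K17, K18, K20.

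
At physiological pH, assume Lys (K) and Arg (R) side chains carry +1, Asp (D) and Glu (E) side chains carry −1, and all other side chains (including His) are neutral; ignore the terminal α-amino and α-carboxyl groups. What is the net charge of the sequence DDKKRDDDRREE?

Positive (K, R): K3, K4, R5, R9, R10 → +5.
Negative (D, E): D1, D2, D6, D7, D8, E11, E12 → −7.
Net charge = (+5) + (−7) = −2.

-2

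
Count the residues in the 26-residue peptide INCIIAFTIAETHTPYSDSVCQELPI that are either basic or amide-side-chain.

Basic: H, K, R. Amide-side-chain: N, Q.
Basic residues here: H13 (1).
Amide-side-chain residues here: N2, Q22 (2).
The two groups share no amino acid, so total = 1 + 2 = 3.

3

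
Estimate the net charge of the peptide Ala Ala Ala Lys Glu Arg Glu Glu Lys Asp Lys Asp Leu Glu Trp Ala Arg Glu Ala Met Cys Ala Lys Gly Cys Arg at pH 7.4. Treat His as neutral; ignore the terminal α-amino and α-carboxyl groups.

0

Near pH 7.4, K and R contribute +1 each, D and E contribute −1 each, and every other side chain (His included, as stated) is uncharged.
Positive (K, R): Lys4, Arg6, Lys9, Lys11, Arg17, Lys23, Arg26 → +7.
Negative (D, E): Glu5, Glu7, Glu8, Asp10, Asp12, Glu14, Glu18 → −7.
Net charge = (+7) + (−7) = 0.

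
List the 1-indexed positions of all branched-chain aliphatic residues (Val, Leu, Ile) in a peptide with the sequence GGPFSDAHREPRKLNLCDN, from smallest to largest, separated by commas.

Matching residues: L14, L16.

14, 16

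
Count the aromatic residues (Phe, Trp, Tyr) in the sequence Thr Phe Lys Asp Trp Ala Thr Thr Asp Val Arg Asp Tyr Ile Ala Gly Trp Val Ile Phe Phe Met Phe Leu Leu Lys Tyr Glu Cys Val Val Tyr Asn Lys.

Matching residues: Phe2, Trp5, Tyr13, Trp17, Phe20, Phe21, Phe23, Tyr27, Tyr32.

9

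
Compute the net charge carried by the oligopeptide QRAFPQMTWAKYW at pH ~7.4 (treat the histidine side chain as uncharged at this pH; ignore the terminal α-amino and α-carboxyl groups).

At pH ~7.4 the Lys and Arg side chains are protonated (+1), the Asp and Glu side chains are deprotonated (−1), and with His taken as neutral all other side chains carry no charge.
Positive (K, R): R2, K11 → +2.
Negative (D, E): none → −0.
Net charge = (+2) + (−0) = +2.

+2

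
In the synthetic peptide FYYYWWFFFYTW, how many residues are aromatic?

Phenylalanine (F), tryptophan (W), and tyrosine (Y) have aromatic ring side chains.
Matching residues: F1, Y2, Y3, Y4, W5, W6, F7, F8, F9, Y10, W12.

11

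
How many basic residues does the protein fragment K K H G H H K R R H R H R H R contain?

14

The basic amino acids are Lys (K), Arg (R), and His (H).
Matching residues: K1, K2, H3, H5, H6, K7, R8, R9, H10, R11, H12, R13, H14, R15.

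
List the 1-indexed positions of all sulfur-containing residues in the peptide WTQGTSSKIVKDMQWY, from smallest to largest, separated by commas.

Cysteine (C, thiol) and methionine (M, thioether) are the two sulfur-containing amino acids.
Matching residues: M13.

13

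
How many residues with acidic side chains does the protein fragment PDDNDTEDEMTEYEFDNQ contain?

The acidic residues are Asp (D) and Glu (E), whose side chains end in a carboxylate group.
Matching residues: D2, D3, D5, E7, D8, E9, E12, E14, D16.

9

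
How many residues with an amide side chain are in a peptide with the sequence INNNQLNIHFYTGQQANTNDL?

Only N (asparagine) and Q (glutamine) carry a side-chain carboxamide.
Matching residues: N2, N3, N4, Q5, N7, Q14, Q15, N17, N19.

9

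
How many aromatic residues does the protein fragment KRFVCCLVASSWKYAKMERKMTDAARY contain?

The aromatic amino acids are Phe (F, benzyl), Trp (W, indole), and Tyr (Y, phenol).
Matching residues: F3, W12, Y14, Y27.

4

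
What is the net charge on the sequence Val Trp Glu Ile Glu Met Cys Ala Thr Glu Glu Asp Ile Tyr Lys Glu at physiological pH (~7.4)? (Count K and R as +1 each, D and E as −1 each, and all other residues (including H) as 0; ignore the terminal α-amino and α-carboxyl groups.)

-5

Positive (K, R): Lys15 → +1.
Negative (D, E): Glu3, Glu5, Glu10, Glu11, Asp12, Glu16 → −6.
Net charge = (+1) + (−6) = −5.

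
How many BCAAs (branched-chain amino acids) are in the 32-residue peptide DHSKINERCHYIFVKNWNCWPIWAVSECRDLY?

6

The BCAAs are Val, Leu, and Ile — aliphatic side chains with a branch point.
Matching residues: I5, I12, V14, I22, V25, L31.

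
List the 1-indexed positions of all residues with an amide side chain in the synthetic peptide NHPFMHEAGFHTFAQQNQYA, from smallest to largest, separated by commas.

1, 15, 16, 17, 18

Asparagine (N) and glutamine (Q) have uncharged amide side chains.
Matching residues: N1, Q15, Q16, N17, Q18.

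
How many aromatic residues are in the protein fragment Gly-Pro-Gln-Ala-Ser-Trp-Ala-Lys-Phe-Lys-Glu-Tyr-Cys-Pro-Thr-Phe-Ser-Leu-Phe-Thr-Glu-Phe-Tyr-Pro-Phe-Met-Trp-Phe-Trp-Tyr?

The aromatic amino acids are Phe (F, benzyl), Trp (W, indole), and Tyr (Y, phenol).
Matching residues: Trp6, Phe9, Tyr12, Phe16, Phe19, Phe22, Tyr23, Phe25, Trp27, Phe28, Trp29, Tyr30.

12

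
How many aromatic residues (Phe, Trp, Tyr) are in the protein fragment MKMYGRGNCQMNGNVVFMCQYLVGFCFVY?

6

Matching residues: Y4, F17, Y21, F25, F27, Y29.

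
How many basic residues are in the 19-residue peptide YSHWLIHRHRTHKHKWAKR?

The basic amino acids are Lys (K), Arg (R), and His (H).
Matching residues: H3, H7, R8, H9, R10, H12, K13, H14, K15, K18, R19.

11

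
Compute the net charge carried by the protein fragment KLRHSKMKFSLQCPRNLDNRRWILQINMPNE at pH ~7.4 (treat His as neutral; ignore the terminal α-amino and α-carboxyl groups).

The side chains ionized at physiological pH are Lys/Arg (+1) and Asp/Glu (−1); with His treated as neutral, nothing else contributes.
Positive (K, R): K1, R3, K6, K8, R15, R20, R21 → +7.
Negative (D, E): D18, E31 → −2.
Net charge = (+7) + (−2) = +5.

+5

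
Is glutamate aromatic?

No

The aromatic amino acids are Phe (F, benzyl), Trp (W, indole), and Tyr (Y, phenol).
Glutamate is not in this group.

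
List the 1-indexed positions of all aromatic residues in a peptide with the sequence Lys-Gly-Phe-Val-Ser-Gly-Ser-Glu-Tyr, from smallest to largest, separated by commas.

F, W, and Y each carry an aromatic ring on the side chain.
Matching residues: Phe3, Tyr9.

3, 9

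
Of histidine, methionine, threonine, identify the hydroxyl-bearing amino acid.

Serine (S), threonine (T), and tyrosine (Y) each carry a hydroxyl group on the side chain.
Of the listed options, only threonine belongs to this group.

threonine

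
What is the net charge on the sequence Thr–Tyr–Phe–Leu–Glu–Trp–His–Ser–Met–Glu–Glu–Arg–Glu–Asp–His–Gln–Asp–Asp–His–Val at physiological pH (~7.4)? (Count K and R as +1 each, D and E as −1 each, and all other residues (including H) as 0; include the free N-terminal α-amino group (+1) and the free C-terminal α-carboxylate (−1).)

-6

Positive (K, R): Arg12 → +1.
Negative (D, E): Glu5, Glu10, Glu11, Glu13, Asp14, Asp17, Asp18 → −7.
The N-terminus (+1) and C-terminus (−1) cancel.
Net charge = (+1) + (−7) = −6.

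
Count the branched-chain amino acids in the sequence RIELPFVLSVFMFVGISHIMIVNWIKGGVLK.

V, L, and I make up the branched-chain aliphatic group.
Matching residues: I2, L4, V7, L8, V10, V14, I16, I19, I21, V22, I25, V29, L30.

13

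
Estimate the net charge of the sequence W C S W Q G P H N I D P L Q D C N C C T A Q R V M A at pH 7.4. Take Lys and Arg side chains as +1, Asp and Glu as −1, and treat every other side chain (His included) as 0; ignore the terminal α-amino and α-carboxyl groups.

-1

Positive (K, R): R23 → +1.
Negative (D, E): D11, D15 → −2.
Net charge = (+1) + (−2) = −1.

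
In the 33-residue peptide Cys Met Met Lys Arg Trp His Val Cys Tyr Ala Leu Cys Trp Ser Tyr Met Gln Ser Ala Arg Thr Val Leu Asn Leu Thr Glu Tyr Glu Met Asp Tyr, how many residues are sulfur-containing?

7

The sulfur-bearing residues are cysteine (–SH) and methionine (–S–CH₃).
Matching residues: Cys1, Met2, Met3, Cys9, Cys13, Met17, Met31.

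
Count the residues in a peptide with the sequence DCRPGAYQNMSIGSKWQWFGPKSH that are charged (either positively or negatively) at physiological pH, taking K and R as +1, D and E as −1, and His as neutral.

4

Charged side chains at pH ~7.4: K, R (positive); D, E (negative).
Matching residues: D1, R3, K15, K22.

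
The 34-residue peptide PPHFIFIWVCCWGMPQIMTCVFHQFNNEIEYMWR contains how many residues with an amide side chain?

The amide-side-chain residues are Asn (N) and Gln (Q).
Matching residues: Q16, Q24, N26, N27.

4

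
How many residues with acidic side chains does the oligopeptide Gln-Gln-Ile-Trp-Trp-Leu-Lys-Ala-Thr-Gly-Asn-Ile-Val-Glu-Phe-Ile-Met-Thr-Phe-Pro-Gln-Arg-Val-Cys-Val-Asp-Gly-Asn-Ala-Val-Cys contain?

Only D (aspartate) and E (glutamate) carry a side-chain carboxylic acid.
Matching residues: Glu14, Asp26.

2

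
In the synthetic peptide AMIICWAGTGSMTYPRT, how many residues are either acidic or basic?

Acidic: D, E. Basic: H, K, R.
Acidic residues here: none (0).
Basic residues here: R16 (1).
The two groups share no amino acid, so total = 0 + 1 = 1.

1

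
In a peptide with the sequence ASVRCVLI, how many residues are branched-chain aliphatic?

4

V, L, and I make up the branched-chain aliphatic group.
Matching residues: V3, V6, L7, I8.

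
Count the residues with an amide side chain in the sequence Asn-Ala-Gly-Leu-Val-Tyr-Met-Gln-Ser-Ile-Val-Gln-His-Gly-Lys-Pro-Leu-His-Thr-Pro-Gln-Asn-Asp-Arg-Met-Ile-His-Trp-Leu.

5

Asparagine (N) and glutamine (Q) have uncharged amide side chains.
Matching residues: Asn1, Gln8, Gln12, Gln21, Asn22.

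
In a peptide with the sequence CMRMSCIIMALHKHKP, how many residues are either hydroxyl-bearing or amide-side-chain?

1

Hydroxyl-bearing: S, T, Y. Amide-side-chain: N, Q.
Hydroxyl-bearing residues here: S5 (1).
Amide-side-chain residues here: none (0).
The two groups share no amino acid, so total = 1 + 0 = 1.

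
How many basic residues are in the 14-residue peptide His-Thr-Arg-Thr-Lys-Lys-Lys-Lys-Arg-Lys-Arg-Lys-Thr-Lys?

Lysine (K), arginine (R), and histidine (H) have basic, nitrogen-containing side chains.
Matching residues: His1, Arg3, Lys5, Lys6, Lys7, Lys8, Arg9, Lys10, Arg11, Lys12, Lys14.

11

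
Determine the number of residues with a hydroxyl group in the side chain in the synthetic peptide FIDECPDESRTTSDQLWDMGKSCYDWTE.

Serine (S), threonine (T), and tyrosine (Y) each carry a hydroxyl group on the side chain.
Matching residues: S9, T11, T12, S13, S22, Y24, T27.

7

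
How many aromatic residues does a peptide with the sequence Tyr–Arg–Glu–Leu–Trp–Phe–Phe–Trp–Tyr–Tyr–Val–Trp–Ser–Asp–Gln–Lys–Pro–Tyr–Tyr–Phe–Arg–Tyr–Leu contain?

12

F, W, and Y each carry an aromatic ring on the side chain.
Matching residues: Tyr1, Trp5, Phe6, Phe7, Trp8, Tyr9, Tyr10, Trp12, Tyr18, Tyr19, Phe20, Tyr22.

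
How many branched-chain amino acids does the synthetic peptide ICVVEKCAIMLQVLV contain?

The BCAAs are Val, Leu, and Ile — aliphatic side chains with a branch point.
Matching residues: I1, V3, V4, I9, L11, V13, L14, V15.

8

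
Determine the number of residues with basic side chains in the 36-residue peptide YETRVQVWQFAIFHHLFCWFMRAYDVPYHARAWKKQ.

K, R, and H are the three residues with basic side chains (ε-amine, guanidinium, and imidazole respectively).
Matching residues: R4, H14, H15, R22, H29, R31, K34, K35.

8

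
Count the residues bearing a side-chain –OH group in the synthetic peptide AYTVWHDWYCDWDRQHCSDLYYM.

Serine (S), threonine (T), and tyrosine (Y) each carry a hydroxyl group on the side chain.
Matching residues: Y2, T3, Y9, S18, Y21, Y22.

6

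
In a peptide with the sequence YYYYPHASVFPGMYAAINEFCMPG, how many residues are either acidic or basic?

Acidic: D, E. Basic: H, K, R.
Acidic residues here: E19 (1).
Basic residues here: H6 (1).
The two groups share no amino acid, so total = 1 + 1 = 2.

2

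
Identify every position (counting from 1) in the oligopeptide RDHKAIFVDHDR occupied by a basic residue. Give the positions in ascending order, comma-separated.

K, R, and H are the three residues with basic side chains (ε-amine, guanidinium, and imidazole respectively).
Matching residues: R1, H3, K4, H10, R12.

1, 3, 4, 10, 12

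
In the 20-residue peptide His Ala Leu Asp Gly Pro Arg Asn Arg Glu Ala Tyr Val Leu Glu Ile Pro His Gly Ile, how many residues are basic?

K, R, and H are the three residues with basic side chains (ε-amine, guanidinium, and imidazole respectively).
Matching residues: His1, Arg7, Arg9, His18.

4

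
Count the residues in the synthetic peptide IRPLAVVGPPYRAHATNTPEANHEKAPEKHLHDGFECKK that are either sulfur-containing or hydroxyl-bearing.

Sulfur-containing: C, M. Hydroxyl-bearing: S, T, Y.
Sulfur-containing residues here: C37 (1).
Hydroxyl-bearing residues here: Y11, T16, T18 (3).
The two groups share no amino acid, so total = 1 + 3 = 4.

4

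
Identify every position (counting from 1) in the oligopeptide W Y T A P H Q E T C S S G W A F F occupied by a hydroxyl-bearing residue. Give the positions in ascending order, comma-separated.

2, 3, 9, 11, 12

Matching residues: Y2, T3, T9, S11, S12.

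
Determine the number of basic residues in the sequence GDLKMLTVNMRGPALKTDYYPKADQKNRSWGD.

6

The basic amino acids are Lys (K), Arg (R), and His (H).
Matching residues: K4, R11, K16, K22, K26, R28.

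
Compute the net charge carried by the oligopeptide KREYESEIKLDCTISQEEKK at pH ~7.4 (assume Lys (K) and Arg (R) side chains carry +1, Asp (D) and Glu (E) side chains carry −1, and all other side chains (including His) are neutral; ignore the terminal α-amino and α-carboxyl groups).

-1

Positive (K, R): K1, R2, K9, K19, K20 → +5.
Negative (D, E): E3, E5, E7, D11, E17, E18 → −6.
Net charge = (+5) + (−6) = −1.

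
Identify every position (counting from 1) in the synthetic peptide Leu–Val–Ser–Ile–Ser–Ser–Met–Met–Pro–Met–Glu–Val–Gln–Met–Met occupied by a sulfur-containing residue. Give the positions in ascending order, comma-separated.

Only Cys (C) and Met (M) have a sulfur atom in the side chain.
Matching residues: Met7, Met8, Met10, Met14, Met15.

7, 8, 10, 14, 15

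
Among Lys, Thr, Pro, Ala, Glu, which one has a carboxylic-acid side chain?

Aspartate (D) and glutamate (E) have carboxylic-acid side chains and are the acidic amino acids.
Of the listed options, only Glu belongs to this group.

Glu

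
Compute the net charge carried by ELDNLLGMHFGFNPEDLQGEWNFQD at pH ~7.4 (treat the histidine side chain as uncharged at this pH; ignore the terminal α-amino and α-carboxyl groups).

-6

At pH ~7.4 the Lys and Arg side chains are protonated (+1), the Asp and Glu side chains are deprotonated (−1), and with His taken as neutral all other side chains carry no charge.
Positive (K, R): none → +0.
Negative (D, E): E1, D3, E15, D16, E20, D25 → −6.
Net charge = (+0) + (−6) = −6.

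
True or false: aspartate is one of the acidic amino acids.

True

The acidic residues are Asp (D) and Glu (E), whose side chains end in a carboxylate group.
Aspartate is in this group.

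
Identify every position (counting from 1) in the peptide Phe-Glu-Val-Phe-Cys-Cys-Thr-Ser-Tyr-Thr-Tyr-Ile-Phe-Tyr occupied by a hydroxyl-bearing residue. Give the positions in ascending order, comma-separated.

S, T, and Y are the three residues with a side-chain hydroxyl.
Matching residues: Thr7, Ser8, Tyr9, Thr10, Tyr11, Tyr14.

7, 8, 9, 10, 11, 14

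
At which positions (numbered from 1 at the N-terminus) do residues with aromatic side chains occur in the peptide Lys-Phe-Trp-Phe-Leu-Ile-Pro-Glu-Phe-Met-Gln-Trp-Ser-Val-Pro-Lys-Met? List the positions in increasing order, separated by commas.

2, 3, 4, 9, 12

Phenylalanine (F), tryptophan (W), and tyrosine (Y) have aromatic ring side chains.
Matching residues: Phe2, Trp3, Phe4, Phe9, Trp12.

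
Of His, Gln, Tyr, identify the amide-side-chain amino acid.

Gln

Only N (asparagine) and Q (glutamine) carry a side-chain carboxamide.
Of the listed options, only Gln belongs to this group.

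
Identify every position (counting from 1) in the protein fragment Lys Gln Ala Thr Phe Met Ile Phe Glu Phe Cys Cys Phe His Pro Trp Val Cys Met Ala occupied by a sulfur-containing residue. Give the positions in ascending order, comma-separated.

The sulfur-bearing residues are cysteine (–SH) and methionine (–S–CH₃).
Matching residues: Met6, Cys11, Cys12, Cys18, Met19.

6, 11, 12, 18, 19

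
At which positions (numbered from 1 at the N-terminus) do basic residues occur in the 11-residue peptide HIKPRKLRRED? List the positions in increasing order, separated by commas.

The basic amino acids are Lys (K), Arg (R), and His (H).
Matching residues: H1, K3, R5, K6, R8, R9.

1, 3, 5, 6, 8, 9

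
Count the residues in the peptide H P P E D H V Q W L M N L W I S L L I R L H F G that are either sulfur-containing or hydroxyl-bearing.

Sulfur-containing: C, M. Hydroxyl-bearing: S, T, Y.
Sulfur-containing residues here: M11 (1).
Hydroxyl-bearing residues here: S16 (1).
The two groups share no amino acid, so total = 1 + 1 = 2.

2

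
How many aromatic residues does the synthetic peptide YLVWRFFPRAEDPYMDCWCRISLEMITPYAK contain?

The aromatic amino acids are Phe (F, benzyl), Trp (W, indole), and Tyr (Y, phenol).
Matching residues: Y1, W4, F6, F7, Y14, W18, Y29.

7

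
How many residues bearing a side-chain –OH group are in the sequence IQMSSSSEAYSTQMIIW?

S, T, and Y are the three residues with a side-chain hydroxyl.
Matching residues: S4, S5, S6, S7, Y10, S11, T12.

7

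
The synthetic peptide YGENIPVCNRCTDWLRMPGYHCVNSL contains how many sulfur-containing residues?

Only Cys (C) and Met (M) have a sulfur atom in the side chain.
Matching residues: C8, C11, M17, C22.

4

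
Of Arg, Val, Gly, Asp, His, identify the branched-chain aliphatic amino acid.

The BCAAs are Val, Leu, and Ile — aliphatic side chains with a branch point.
Of the listed options, only Val belongs to this group.

Val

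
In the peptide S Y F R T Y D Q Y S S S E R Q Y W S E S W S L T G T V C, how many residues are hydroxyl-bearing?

The –OH-bearing residues are Ser, Thr (aliphatic alcohols), and Tyr (phenol).
Matching residues: S1, Y2, T5, Y6, Y9, S10, S11, S12, Y16, S18, S20, S22, T24, T26.

14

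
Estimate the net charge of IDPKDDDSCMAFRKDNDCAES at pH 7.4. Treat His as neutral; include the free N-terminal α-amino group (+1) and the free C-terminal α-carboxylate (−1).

Near pH 7.4, K and R contribute +1 each, D and E contribute −1 each, and every other side chain (His included, as stated) is uncharged.
Positive (K, R): K4, R13, K14 → +3.
Negative (D, E): D2, D5, D6, D7, D15, D17, E20 → −7.
The N-terminus (+1) and C-terminus (−1) cancel.
Net charge = (+3) + (−7) = −4.

-4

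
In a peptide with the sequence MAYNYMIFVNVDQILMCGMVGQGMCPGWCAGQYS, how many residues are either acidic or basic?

Acidic: D, E. Basic: H, K, R.
Acidic residues here: D12 (1).
Basic residues here: none (0).
The two groups share no amino acid, so total = 1 + 0 = 1.

1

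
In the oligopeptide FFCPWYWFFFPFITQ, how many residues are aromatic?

The aromatic amino acids are Phe (F, benzyl), Trp (W, indole), and Tyr (Y, phenol).
Matching residues: F1, F2, W5, Y6, W7, F8, F9, F10, F12.

9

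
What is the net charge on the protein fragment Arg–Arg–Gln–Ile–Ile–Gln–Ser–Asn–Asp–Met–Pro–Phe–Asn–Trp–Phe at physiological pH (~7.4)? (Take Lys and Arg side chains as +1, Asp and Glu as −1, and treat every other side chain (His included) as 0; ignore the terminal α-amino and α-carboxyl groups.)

Positive (K, R): Arg1, Arg2 → +2.
Negative (D, E): Asp9 → −1.
Net charge = (+2) + (−1) = +1.

+1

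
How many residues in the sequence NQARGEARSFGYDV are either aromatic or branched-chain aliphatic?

3

Aromatic: F, W, Y. Branched-chain aliphatic: I, L, V.
Aromatic residues here: F10, Y12 (2).
Branched-chain aliphatic residues here: V14 (1).
The two groups share no amino acid, so total = 2 + 1 = 3.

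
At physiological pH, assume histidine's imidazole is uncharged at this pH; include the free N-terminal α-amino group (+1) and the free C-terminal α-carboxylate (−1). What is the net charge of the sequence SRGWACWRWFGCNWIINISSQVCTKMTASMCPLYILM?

+3

Near pH 7.4, K and R contribute +1 each, D and E contribute −1 each, and every other side chain (His included, as stated) is uncharged.
Positive (K, R): R2, R8, K25 → +3.
Negative (D, E): none → −0.
The N-terminus (+1) and C-terminus (−1) cancel.
Net charge = (+3) + (−0) = +3.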